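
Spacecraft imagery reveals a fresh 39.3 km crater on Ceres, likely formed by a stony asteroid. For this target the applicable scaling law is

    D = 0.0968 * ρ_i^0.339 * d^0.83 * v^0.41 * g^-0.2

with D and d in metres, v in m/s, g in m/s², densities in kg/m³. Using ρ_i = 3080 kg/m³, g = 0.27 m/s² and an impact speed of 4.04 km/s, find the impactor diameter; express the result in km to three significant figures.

d ≈ 2.59 km

Rearranging for d: d = [D / (0.0968 · 3080^0.339 · 4040^0.41 · 0.27^-0.2)]^(1/0.83).
D = 39300 m.
3080^0.339 = 15.23
4040^0.41 = 30.10
0.27^-0.2 = 1.299
Denominator = 0.0968 × 15.23 × 30.10 × 1.299 = 57.64
D / 57.64 = 39300 / 57.64 = 681.8
d = 681.8^(1/0.83) = 681.8^1.2048 = 2594 m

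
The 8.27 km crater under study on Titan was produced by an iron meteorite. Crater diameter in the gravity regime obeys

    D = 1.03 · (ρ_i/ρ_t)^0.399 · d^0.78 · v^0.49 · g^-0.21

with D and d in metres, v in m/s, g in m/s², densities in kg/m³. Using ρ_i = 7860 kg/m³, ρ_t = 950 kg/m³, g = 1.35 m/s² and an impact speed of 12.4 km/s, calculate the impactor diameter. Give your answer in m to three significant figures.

d ≈ 100 m

Rearranging for d: d = [D / (1.03 · (7860/950)^0.399 · 12400^0.49 · 1.35^-0.21)]^(1/0.78).
D = 8270 m.
(7860/950)^0.399 = 2.324
12400^0.49 = 101.3
1.35^-0.21 = 0.9389
Denominator = 1.03 × 2.324 × 101.3 × 0.9389 = 227.7
D / 227.7 = 8270 / 227.7 = 36.32
d = 36.32^(1/0.78) = 36.32^1.2821 = 100.1 m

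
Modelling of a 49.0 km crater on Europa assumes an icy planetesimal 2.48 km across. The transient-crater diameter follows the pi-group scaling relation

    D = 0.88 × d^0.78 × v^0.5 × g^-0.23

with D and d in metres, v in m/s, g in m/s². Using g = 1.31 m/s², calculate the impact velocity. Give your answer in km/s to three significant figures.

Rearranging for v: v = [D / (0.88 · 2480^0.78 · 1.31^-0.23)]^(1/0.5).
D = 49000 m.
2480^0.78 = 444.3
1.31^-0.23 = 0.9398
Denominator = 0.88 × 444.3 × 0.9398 = 367.4
D / 367.4 = 49000 / 367.4 = 133.4
v = 133.4^(1/0.5) = 133.4^2 = 17796 m/s

v ≈ 17.8 km/s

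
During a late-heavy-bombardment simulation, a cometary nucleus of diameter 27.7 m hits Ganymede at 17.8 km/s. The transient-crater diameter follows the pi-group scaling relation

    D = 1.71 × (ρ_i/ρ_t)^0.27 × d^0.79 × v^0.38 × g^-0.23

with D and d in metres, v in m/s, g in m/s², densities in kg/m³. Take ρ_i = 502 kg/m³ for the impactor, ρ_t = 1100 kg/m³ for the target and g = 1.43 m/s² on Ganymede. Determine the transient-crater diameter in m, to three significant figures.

In SI units: v = 17800 m/s.
(ρ_i/ρ_t)^0.27 = (502/1100)^0.27 = 0.8091
d^0.79 = 27.7^0.79 = 13.79
v^0.38 = 17800^0.38 = 41.22
g^-0.23 = 1.43^-0.23 = 0.9210
D = 1.71 × 0.8091 × 13.79 × 41.22 × 0.9210 = 724.3 m

D ≈ 724 m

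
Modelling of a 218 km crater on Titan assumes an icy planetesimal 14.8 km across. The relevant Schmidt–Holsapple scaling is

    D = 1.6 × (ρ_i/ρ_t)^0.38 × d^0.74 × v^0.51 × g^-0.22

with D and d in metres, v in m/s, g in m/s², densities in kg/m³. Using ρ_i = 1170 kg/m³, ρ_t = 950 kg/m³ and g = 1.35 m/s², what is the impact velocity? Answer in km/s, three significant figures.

Rearranging for v: v = [D / (1.6 · (1170/950)^0.38 · 14800^0.74 · 1.35^-0.22)]^(1/0.51).
D = 218000 m.
(1170/950)^0.38 = 1.082
14800^0.74 = 1219
1.35^-0.22 = 0.9361
Denominator = 1.6 × 1.082 × 1219 × 0.9361 = 1975
D / 1975 = 218000 / 1975 = 110.4
v = 110.4^(1/0.51) = 110.4^1.9608 = 10136 m/s

v ≈ 10.1 km/s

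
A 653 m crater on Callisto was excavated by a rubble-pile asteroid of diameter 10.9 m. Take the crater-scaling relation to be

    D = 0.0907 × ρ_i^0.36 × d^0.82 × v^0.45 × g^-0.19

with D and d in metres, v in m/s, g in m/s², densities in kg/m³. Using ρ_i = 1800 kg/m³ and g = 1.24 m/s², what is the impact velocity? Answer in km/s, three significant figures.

Rearranging for v: v = [D / (0.0907 · 1800^0.36 · 10.9^0.82 · 1.24^-0.19)]^(1/0.45).
1800^0.36 = 14.86
10.9^0.82 = 7.091
1.24^-0.19 = 0.9600
Denominator = 0.0907 × 14.86 × 7.091 × 0.9600 = 9.175
D / 9.175 = 653 / 9.175 = 71.17
v = 71.17^(1/0.45) = 71.17^2.2222 = 13067 m/s

v ≈ 13.1 km/s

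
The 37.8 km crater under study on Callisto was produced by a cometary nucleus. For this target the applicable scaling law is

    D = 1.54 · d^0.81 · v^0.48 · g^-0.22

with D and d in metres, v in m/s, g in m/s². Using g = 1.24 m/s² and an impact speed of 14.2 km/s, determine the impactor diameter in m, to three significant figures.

d ≈ 965 m

Rearranging for d: d = [D / (1.54 · 14200^0.48 · 1.24^-0.22)]^(1/0.81).
D = 37800 m.
14200^0.48 = 98.42
1.24^-0.22 = 0.9538
Denominator = 1.54 × 98.42 × 0.9538 = 144.6
D / 144.6 = 37800 / 144.6 = 261.4
d = 261.4^(1/0.81) = 261.4^1.2346 = 964.7 m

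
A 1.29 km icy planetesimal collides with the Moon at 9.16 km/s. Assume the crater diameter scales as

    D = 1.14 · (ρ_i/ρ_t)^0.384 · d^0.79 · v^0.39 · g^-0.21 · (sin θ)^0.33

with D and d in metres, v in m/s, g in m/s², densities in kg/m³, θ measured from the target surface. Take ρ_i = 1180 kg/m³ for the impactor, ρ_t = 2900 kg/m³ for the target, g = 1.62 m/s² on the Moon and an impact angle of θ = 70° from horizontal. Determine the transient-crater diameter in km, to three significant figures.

D ≈ 7.19 km

In SI units: d = 1290 m, v = 9160 m/s.
(ρ_i/ρ_t)^0.384 = (1180/2900)^0.384 = 0.7080
d^0.79 = 1290^0.79 = 286.7
v^0.39 = 9160^0.39 = 35.09
g^-0.21 = 1.62^-0.21 = 0.9037
(sin 70°)^0.33 = 0.9397^0.33 = 0.9797
D = 1.14 × 0.7080 × 286.7 × 35.09 × 0.9037 × 0.9797 = 7189 m
   = 7.189 km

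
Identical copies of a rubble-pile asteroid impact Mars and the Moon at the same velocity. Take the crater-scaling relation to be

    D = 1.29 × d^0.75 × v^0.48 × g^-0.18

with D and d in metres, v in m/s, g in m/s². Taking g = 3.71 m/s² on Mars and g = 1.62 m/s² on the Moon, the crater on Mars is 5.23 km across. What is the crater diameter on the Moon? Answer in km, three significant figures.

D ≈ 6.07 km

All impactor-dependent factors cancel in the ratio, leaving D_Moon/D_Mars = (g_Moon/g_Mars)^-0.18.
(1.62/3.71)^-0.18 = 0.4367^-0.18 = 1.161
D_Moon = 1.161 × 5.23 km = 6.07 km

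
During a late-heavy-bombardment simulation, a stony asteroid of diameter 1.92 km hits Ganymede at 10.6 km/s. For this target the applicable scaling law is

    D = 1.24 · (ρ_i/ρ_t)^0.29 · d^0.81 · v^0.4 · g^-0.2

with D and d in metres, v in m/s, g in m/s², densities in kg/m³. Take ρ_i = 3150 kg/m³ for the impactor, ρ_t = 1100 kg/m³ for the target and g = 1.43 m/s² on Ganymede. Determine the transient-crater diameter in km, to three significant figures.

In SI units: d = 1920 m, v = 10600 m/s.
(ρ_i/ρ_t)^0.29 = (3150/1100)^0.29 = 1.357
d^0.81 = 1920^0.81 = 456.5
v^0.4 = 10600^0.4 = 40.75
g^-0.2 = 1.43^-0.2 = 0.9310
D = 1.24 × 1.357 × 456.5 × 40.75 × 0.9310 = 29142 m
   = 29.14 km

D ≈ 29.1 km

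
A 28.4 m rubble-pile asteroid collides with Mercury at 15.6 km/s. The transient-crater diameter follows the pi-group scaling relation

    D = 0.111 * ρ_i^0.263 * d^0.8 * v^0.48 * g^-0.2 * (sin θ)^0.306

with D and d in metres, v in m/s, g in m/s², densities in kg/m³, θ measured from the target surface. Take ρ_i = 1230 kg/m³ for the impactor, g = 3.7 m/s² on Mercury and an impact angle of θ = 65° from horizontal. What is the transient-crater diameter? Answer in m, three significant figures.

D ≈ 807 m

In SI units: v = 15600 m/s.
ρ_i^0.263 = 1230^0.263 = 6.496
d^0.8 = 28.4^0.8 = 14.54
v^0.48 = 15600^0.48 = 103.0
g^-0.2 = 3.7^-0.2 = 0.7698
(sin 65°)^0.306 = 0.9063^0.306 = 0.9703
D = 0.111 × 6.496 × 14.54 × 103.0 × 0.7698 × 0.9703 = 806.6 m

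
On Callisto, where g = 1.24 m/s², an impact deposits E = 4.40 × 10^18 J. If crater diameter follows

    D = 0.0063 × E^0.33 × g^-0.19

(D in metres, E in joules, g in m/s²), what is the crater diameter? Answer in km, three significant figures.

D ≈ 8.59 km

E^0.33 = (4.40 × 10^18)^0.33 = 1.420 × 10^6
g^-0.19 = 1.24^-0.19 = 0.9600
D = 0.0063 × 1.420 × 10^6 × 0.9600 = 8588 m
   = 8.588 km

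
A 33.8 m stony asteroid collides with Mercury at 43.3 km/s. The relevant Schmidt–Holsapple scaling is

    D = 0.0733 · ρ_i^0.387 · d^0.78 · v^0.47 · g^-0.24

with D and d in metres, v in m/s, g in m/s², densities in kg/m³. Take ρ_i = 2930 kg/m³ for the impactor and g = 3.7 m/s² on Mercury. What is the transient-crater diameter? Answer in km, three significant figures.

D ≈ 2.77 km

In SI units: v = 43300 m/s.
ρ_i^0.387 = 2930^0.387 = 21.96
d^0.78 = 33.8^0.78 = 15.58
v^0.47 = 43300^0.47 = 151.1
g^-0.24 = 3.7^-0.24 = 0.7305
D = 0.0733 × 21.96 × 15.58 × 151.1 × 0.7305 = 2768 m
   = 2.768 km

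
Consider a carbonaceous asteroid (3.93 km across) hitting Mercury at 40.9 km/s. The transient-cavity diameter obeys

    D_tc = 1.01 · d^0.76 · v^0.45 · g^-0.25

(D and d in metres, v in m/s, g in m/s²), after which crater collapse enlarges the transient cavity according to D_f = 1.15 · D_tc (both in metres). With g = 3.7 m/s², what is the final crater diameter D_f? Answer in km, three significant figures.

In SI: d = 3930 m, v = 40900 m/s.
d^0.76 = 3930^0.76 = 539.2
v^0.45 = 40900^0.45 = 118.9
g^-0.25 = 3.7^-0.25 = 0.7210
D_tc = 1.01 × 539.2 × 118.9 × 0.7210 = 46690 m
D_f = 1.15 × 46690 = 53693 m
     = 53.69 km

D_f ≈ 53.7 km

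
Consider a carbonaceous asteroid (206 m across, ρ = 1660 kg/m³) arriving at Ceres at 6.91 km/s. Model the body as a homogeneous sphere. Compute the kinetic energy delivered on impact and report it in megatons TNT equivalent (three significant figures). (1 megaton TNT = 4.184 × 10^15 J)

E ≈ 43.4 Mt TNT

v = 6910 m/s.
Mass m = (π/6) ρ d³ = (π/6) × 1660 × (206)³ = 7.598 × 10^9 kg
E = ½ m v² = 0.5 × 7.598 × 10^9 × (6910)² = 1.814 × 10^17 J
   = 1.814 × 10^17 / 4.184×10^15 = 43.36 Mt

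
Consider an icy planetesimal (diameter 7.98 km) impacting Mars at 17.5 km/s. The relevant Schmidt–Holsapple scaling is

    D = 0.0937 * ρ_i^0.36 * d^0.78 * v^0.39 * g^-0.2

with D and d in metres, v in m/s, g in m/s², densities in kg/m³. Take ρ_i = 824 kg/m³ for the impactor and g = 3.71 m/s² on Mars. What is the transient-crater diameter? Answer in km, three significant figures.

In SI units: d = 7980 m, v = 17500 m/s.
ρ_i^0.36 = 824^0.36 = 11.21
d^0.78 = 7980^0.78 = 1106
v^0.39 = 17500^0.39 = 45.16
g^-0.2 = 3.71^-0.2 = 0.7694
D = 0.0937 × 11.21 × 1106 × 45.16 × 0.7694 = 40365 m
   = 40.37 km

D ≈ 40.4 km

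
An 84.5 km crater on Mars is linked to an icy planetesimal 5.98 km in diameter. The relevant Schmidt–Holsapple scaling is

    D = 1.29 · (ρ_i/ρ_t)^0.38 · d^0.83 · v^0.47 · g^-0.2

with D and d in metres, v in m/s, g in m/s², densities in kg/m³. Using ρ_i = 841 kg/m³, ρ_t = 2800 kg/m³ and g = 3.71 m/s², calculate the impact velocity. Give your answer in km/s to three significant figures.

v ≈ 17.5 km/s

Rearranging for v: v = [D / (1.29 · (841/2800)^0.38 · 5980^0.83 · 3.71^-0.2)]^(1/0.47).
D = 84500 m.
(841/2800)^0.38 = 0.6331
5980^0.83 = 1364
3.71^-0.2 = 0.7694
Denominator = 1.29 × 0.6331 × 1364 × 0.7694 = 857.1
D / 857.1 = 84500 / 857.1 = 98.59
v = 98.59^(1/0.47) = 98.59^2.1277 = 17469 m/s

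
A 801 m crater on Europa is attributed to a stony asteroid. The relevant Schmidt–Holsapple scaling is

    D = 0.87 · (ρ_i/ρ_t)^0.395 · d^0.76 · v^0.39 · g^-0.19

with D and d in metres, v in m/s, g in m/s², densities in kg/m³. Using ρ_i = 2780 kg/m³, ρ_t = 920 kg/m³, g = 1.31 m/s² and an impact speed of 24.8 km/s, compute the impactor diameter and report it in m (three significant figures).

Rearranging for d: d = [D / (0.87 · (2780/920)^0.395 · 24800^0.39 · 1.31^-0.19)]^(1/0.76).
(2780/920)^0.395 = 1.548
24800^0.39 = 51.74
1.31^-0.19 = 0.9500
Denominator = 0.87 × 1.548 × 51.74 × 0.9500 = 66.20
D / 66.20 = 801 / 66.20 = 12.10
d = 12.10^(1/0.76) = 12.10^1.3158 = 26.59 m

d ≈ 26.6 m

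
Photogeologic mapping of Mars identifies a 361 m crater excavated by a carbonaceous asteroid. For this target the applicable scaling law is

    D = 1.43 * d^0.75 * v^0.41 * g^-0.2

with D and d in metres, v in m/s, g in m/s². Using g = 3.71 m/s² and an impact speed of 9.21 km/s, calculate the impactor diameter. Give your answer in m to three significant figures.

d ≈ 15.4 m

Rearranging for d: d = [D / (1.43 · 9210^0.41 · 3.71^-0.2)]^(1/0.75).
9210^0.41 = 42.20
3.71^-0.2 = 0.7694
Denominator = 1.43 × 42.20 × 0.7694 = 46.43
D / 46.43 = 361 / 46.43 = 7.775
d = 7.775^(1/0.75) = 7.775^1.3333 = 15.40 m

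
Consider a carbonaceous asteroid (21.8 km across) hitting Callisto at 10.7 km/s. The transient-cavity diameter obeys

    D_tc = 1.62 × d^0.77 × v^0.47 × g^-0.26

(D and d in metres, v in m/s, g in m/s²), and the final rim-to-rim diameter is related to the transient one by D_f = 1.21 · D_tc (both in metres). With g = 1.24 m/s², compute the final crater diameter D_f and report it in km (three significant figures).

In SI: d = 21800 m, v = 10700 m/s.
d^0.77 = 21800^0.77 = 2191
v^0.47 = 10700^0.47 = 78.31
g^-0.26 = 1.24^-0.26 = 0.9456
D_tc = 1.62 × 2191 × 78.31 × 0.9456 = 2.628 × 10^5 m
D_f = 1.21 × 2.628 × 10^5 = 3.180 × 10^5 m
     = 318.0 km

D_f ≈ 318 km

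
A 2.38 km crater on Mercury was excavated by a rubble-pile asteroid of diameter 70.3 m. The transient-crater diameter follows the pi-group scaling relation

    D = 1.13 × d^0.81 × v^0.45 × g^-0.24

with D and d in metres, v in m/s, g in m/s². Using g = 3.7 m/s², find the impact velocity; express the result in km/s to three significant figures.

v ≈ 23.1 km/s

Rearranging for v: v = [D / (1.13 · 70.3^0.81 · 3.7^-0.24)]^(1/0.45).
D = 2380 m.
70.3^0.81 = 31.34
3.7^-0.24 = 0.7305
Denominator = 1.13 × 31.34 × 0.7305 = 25.87
D / 25.87 = 2380 / 25.87 = 92.00
v = 92.00^(1/0.45) = 92.00^2.2222 = 23117 m/s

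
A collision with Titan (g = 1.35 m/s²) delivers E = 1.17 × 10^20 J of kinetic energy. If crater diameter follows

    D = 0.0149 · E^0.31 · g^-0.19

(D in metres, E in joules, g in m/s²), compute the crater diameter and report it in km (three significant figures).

E^0.31 = (1.17 × 10^20)^0.31 = 1.664 × 10^6
g^-0.19 = 1.35^-0.19 = 0.9446
D = 0.0149 × 1.664 × 10^6 × 0.9446 = 23420 m
   = 23.42 km

D ≈ 23.4 km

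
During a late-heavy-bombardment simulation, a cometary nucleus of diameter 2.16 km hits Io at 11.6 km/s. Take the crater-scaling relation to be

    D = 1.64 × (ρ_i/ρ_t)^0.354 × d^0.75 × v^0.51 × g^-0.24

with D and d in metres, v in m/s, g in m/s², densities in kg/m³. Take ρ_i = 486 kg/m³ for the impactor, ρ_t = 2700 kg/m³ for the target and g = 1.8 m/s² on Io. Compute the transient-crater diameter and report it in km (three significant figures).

D ≈ 29.1 km

In SI units: d = 2160 m, v = 11600 m/s.
(ρ_i/ρ_t)^0.354 = (486/2700)^0.354 = 0.5450
d^0.75 = 2160^0.75 = 316.8
v^0.51 = 11600^0.51 = 118.3
g^-0.24 = 1.8^-0.24 = 0.8684
D = 1.64 × 0.5450 × 316.8 × 118.3 × 0.8684 = 29089 m
   = 29.09 km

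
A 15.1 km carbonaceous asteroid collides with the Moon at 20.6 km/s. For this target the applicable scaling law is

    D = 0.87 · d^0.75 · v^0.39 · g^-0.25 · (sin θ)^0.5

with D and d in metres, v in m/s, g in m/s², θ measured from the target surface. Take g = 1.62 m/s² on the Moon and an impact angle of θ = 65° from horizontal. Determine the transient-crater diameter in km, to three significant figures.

In SI units: d = 15100 m, v = 20600 m/s.
d^0.75 = 15100^0.75 = 1362
v^0.39 = 20600^0.39 = 48.13
g^-0.25 = 1.62^-0.25 = 0.8864
(sin 65°)^0.5 = 0.9063^0.5 = 0.9520
D = 0.87 × 1362 × 48.13 × 0.8864 × 0.9520 = 48126 m
   = 48.13 km

D ≈ 48.1 km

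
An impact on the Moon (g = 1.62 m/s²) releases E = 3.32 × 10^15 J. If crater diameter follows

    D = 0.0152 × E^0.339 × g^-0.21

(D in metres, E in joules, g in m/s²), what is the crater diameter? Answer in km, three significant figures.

E^0.339 = (3.32 × 10^15)^0.339 = 1.827 × 10^5
g^-0.21 = 1.62^-0.21 = 0.9037
D = 0.0152 × 1.827 × 10^5 × 0.9037 = 2510 m
   = 2.510 km

D ≈ 2.51 km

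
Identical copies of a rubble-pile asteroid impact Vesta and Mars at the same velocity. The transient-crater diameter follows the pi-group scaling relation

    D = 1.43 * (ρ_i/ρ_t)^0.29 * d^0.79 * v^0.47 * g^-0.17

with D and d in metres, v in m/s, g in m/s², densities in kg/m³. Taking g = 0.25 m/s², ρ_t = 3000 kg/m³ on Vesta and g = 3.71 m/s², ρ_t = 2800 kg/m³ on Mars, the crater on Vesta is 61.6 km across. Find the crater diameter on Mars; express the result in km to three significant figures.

D ≈ 39.7 km

The impactor-only factors (d, v, ρ_i) cancel in the ratio, leaving D_Mars/D_Vesta = (g_Mars/g_Vesta)^-0.17 · (ρ_t,Vesta/ρ_t,Mars)^0.29.
(3.71/0.25)^-0.17 = 14.84^-0.17 = 0.6322
(3000/2800)^0.29 = 1.071^0.29 = 1.020
Ratio = 0.6322 × 1.020 = 0.6448
D_Mars = 0.6448 × 61.6 km = 39.7 km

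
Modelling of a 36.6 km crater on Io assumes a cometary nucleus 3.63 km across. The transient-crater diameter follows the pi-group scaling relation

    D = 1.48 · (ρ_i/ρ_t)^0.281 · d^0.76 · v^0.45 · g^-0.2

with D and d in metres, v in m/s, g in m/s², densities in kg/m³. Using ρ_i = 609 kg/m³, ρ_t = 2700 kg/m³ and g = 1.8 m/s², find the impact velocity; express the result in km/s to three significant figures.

Rearranging for v: v = [D / (1.48 · (609/2700)^0.281 · 3630^0.76 · 1.8^-0.2)]^(1/0.45).
D = 36600 m.
(609/2700)^0.281 = 0.6581
3630^0.76 = 507.6
1.8^-0.2 = 0.8891
Denominator = 1.48 × 0.6581 × 507.6 × 0.8891 = 439.6
D / 439.6 = 36600 / 439.6 = 83.26
v = 83.26^(1/0.45) = 83.26^2.2222 = 18518 m/s

v ≈ 18.5 km/s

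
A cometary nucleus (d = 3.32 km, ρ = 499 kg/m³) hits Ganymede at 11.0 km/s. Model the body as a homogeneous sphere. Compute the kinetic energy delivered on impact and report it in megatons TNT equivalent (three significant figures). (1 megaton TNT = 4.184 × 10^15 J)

E ≈ 1.38 × 10^5 Mt TNT

d = 3320 m; v = 11000 m/s.
Mass m = (π/6) ρ d³ = (π/6) × 499 × (3320)³ = 9.561 × 10^12 kg
E = ½ m v² = 0.5 × 9.561 × 10^12 × (11000)² = 5.784 × 10^20 J
   = 5.784 × 10^20 / 4.184×10^15 = 1.382 × 10^5 Mt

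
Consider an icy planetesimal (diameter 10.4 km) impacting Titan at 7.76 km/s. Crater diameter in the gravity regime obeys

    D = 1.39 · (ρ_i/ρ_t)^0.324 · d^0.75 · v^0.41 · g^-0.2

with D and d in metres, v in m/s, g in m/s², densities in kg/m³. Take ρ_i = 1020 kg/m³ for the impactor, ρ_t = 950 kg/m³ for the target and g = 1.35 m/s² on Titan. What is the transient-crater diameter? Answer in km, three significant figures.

In SI units: d = 10400 m, v = 7760 m/s.
(ρ_i/ρ_t)^0.324 = (1020/950)^0.324 = 1.023
d^0.75 = 10400^0.75 = 1030
v^0.41 = 7760^0.41 = 39.34
g^-0.2 = 1.35^-0.2 = 0.9417
D = 1.39 × 1.023 × 1030 × 39.34 × 0.9417 = 54259 m
   = 54.26 km

D ≈ 54.3 km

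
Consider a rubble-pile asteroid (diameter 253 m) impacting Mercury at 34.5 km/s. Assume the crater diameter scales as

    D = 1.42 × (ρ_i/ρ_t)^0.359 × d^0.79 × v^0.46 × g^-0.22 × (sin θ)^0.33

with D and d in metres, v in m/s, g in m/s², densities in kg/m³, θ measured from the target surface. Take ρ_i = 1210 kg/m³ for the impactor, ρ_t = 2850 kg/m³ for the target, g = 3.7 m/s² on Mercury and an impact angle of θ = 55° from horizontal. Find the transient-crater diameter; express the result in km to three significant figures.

D ≈ 7.10 km

In SI units: v = 34500 m/s.
(ρ_i/ρ_t)^0.359 = (1210/2850)^0.359 = 0.7352
d^0.79 = 253^0.79 = 79.15
v^0.46 = 34500^0.46 = 122.3
g^-0.22 = 3.7^-0.22 = 0.7499
(sin 55°)^0.33 = 0.8192^0.33 = 0.9363
D = 1.42 × 0.7352 × 79.15 × 122.3 × 0.7499 × 0.9363 = 7096 m
   = 7.096 km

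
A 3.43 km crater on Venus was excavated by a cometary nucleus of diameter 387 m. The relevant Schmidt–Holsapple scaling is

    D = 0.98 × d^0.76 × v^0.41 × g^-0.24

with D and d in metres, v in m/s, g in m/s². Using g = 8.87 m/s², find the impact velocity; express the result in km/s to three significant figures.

Rearranging for v: v = [D / (0.98 · 387^0.76 · 8.87^-0.24)]^(1/0.41).
D = 3430 m.
387^0.76 = 92.61
8.87^-0.24 = 0.5922
Denominator = 0.98 × 92.61 × 0.5922 = 53.75
D / 53.75 = 3430 / 53.75 = 63.81
v = 63.81^(1/0.41) = 63.81^2.439 = 25242 m/s

v ≈ 25.2 km/s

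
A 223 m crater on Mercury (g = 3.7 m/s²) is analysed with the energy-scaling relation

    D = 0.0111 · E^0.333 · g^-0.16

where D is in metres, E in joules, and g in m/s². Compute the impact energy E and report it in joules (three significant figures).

E ≈ 1.57 × 10^13 J

Rearranging: E = [D / (0.0111 · g^-0.16)]^(1/0.333).
g^-0.16 = 3.7^-0.16 = 0.8111
D / (0.0111 × 0.8111) = 223 / (9.003 × 10^-3) = 2.477 × 10^4
E = (2.477 × 10^4)^3.003 = 1.567 × 10^13 J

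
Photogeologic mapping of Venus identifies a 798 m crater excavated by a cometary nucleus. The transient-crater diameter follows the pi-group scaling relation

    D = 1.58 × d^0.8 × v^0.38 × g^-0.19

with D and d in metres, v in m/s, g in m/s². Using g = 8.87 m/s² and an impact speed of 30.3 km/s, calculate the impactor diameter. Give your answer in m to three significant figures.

d ≈ 29.9 m

Rearranging for d: d = [D / (1.58 · 30300^0.38 · 8.87^-0.19)]^(1/0.8).
30300^0.38 = 50.46
8.87^-0.19 = 0.6605
Denominator = 1.58 × 50.46 × 0.6605 = 52.66
D / 52.66 = 798 / 52.66 = 15.15
d = 15.15^(1/0.8) = 15.15^1.25 = 29.89 m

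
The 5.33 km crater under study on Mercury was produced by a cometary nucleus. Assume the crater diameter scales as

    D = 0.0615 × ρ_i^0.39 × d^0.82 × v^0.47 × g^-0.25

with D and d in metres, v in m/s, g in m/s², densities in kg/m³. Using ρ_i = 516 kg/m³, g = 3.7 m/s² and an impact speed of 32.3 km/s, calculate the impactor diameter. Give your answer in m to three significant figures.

Rearranging for d: d = [D / (0.0615 · 516^0.39 · 32300^0.47 · 3.7^-0.25)]^(1/0.82).
D = 5330 m.
516^0.39 = 11.43
32300^0.47 = 131.6
3.7^-0.25 = 0.7210
Denominator = 0.0615 × 11.43 × 131.6 × 0.7210 = 66.70
D / 66.70 = 5330 / 66.70 = 79.91
d = 79.91^(1/0.82) = 79.91^1.2195 = 209.0 m

d ≈ 209 m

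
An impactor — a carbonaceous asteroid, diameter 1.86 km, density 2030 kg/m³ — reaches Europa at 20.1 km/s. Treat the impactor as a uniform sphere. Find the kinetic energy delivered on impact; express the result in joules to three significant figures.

E ≈ 1.38 × 10^21 J

d = 1860 m; v = 20100 m/s.
Mass m = (π/6) ρ d³ = (π/6) × 2030 × (1860)³ = 6.840 × 10^12 kg
E = ½ m v² = 0.5 × 6.840 × 10^12 × (20100)² = 1.382 × 10^21 J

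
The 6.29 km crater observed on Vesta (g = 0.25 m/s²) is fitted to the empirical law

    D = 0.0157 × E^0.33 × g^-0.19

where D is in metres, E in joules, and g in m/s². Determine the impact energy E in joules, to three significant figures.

E ≈ 4.28 × 10^16 J

Rearranging: E = [D / (0.0157 · g^-0.19)]^(1/0.33).
D = 6290 m.
g^-0.19 = 0.25^-0.19 = 1.301
D / (0.0157 × 1.301) = 6290 / (0.02043) = 3.079 × 10^5
E = (3.079 × 10^5)^3.0303 = 4.281 × 10^16 J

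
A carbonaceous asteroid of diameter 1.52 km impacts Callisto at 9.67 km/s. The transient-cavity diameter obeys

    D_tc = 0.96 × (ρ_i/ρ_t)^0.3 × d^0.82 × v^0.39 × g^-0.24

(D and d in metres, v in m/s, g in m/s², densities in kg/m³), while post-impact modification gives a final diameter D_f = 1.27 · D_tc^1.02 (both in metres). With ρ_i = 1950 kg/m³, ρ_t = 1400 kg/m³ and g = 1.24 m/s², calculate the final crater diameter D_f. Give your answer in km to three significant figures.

In SI: d = 1520 m, v = 9670 m/s.
(ρ_i/ρ_t)^0.3 = (1950/1400)^0.3 = 1.105
d^0.82 = 1520^0.82 = 406.5
v^0.39 = 9670^0.39 = 35.84
g^-0.24 = 1.24^-0.24 = 0.9497
D_tc = 0.96 × 1.105 × 406.5 × 35.84 × 0.9497 = 14680 m
D_f = 1.27 × (14680)^1.02 = 22587 m
     = 22.59 km

D_f ≈ 22.6 km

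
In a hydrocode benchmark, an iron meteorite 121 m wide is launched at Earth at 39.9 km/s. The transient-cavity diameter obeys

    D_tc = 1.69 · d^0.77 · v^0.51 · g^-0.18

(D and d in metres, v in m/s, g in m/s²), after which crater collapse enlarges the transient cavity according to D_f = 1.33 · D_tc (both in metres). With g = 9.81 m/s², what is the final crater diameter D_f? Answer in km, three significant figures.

v = 39900 m/s.
d^0.77 = 121^0.77 = 40.16
v^0.51 = 39900^0.51 = 222.1
g^-0.18 = 9.81^-0.18 = 0.6630
D_tc = 1.69 × 40.16 × 222.1 × 0.6630 = 9994 m
D_f = 1.33 × 9994 = 13292 m
     = 13.29 km

D_f ≈ 13.3 km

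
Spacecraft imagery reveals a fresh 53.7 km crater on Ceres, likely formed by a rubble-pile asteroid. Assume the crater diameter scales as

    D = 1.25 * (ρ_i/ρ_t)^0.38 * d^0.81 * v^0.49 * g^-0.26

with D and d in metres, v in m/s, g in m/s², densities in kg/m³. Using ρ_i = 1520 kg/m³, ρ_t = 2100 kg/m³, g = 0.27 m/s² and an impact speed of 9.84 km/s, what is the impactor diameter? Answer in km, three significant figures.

d ≈ 1.54 km

Rearranging for d: d = [D / (1.25 · (1520/2100)^0.38 · 9840^0.49 · 0.27^-0.26)]^(1/0.81).
D = 53700 m.
(1520/2100)^0.38 = 0.8844
9840^0.49 = 90.48
0.27^-0.26 = 1.406
Denominator = 1.25 × 0.8844 × 90.48 × 1.406 = 140.6
D / 140.6 = 53700 / 140.6 = 381.9
d = 381.9^(1/0.81) = 381.9^1.2346 = 1541 m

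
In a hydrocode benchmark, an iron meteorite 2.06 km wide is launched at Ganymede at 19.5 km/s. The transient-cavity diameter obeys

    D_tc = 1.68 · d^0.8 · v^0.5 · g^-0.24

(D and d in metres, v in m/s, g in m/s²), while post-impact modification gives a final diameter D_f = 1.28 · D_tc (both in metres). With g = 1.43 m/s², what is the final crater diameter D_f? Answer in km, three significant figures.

D_f ≈ 123 km

In SI: d = 2060 m, v = 19500 m/s.
d^0.8 = 2060^0.8 = 447.8
v^0.5 = 19500^0.5 = 139.6
g^-0.24 = 1.43^-0.24 = 0.9177
D_tc = 1.68 × 447.8 × 139.6 × 0.9177 = 96380 m
D_f = 1.28 × 96380 = 1.234 × 10^5 m
     = 123.4 km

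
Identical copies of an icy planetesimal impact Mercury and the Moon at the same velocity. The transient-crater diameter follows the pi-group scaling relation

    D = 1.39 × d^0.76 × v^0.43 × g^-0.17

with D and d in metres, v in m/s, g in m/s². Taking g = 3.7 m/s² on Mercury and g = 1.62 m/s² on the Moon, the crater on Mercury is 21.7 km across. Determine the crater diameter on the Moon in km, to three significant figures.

All impactor-dependent factors cancel in the ratio, leaving D_Moon/D_Mercury = (g_Moon/g_Mercury)^-0.17.
(1.62/3.7)^-0.17 = 0.4378^-0.17 = 1.151
D_Moon = 1.151 × 21.7 km = 25.0 km

D ≈ 25.0 km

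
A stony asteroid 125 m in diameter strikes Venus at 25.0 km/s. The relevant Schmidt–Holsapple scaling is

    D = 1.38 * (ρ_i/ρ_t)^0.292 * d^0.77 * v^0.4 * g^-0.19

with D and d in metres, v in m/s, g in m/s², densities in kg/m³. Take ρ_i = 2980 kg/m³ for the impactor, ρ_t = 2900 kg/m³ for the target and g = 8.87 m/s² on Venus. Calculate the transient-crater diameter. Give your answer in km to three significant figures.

In SI units: v = 25000 m/s.
(ρ_i/ρ_t)^0.292 = (2980/2900)^0.292 = 1.008
d^0.77 = 125^0.77 = 41.17
v^0.4 = 25000^0.4 = 57.43
g^-0.19 = 8.87^-0.19 = 0.6605
D = 1.38 × 1.008 × 41.17 × 57.43 × 0.6605 = 2172 m
   = 2.172 km

D ≈ 2.17 km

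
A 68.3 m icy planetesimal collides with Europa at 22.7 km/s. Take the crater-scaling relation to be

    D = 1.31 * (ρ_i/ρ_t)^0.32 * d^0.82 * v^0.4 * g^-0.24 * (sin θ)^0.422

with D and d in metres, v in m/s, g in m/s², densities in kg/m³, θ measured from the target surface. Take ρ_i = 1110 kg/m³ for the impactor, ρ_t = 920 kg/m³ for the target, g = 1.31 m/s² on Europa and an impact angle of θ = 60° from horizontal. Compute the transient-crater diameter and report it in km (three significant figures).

D ≈ 2.17 km

In SI units: v = 22700 m/s.
(ρ_i/ρ_t)^0.32 = (1110/920)^0.32 = 1.062
d^0.82 = 68.3^0.82 = 31.93
v^0.4 = 22700^0.4 = 55.26
g^-0.24 = 1.31^-0.24 = 0.9372
(sin 60°)^0.422 = 0.8660^0.422 = 0.9411
D = 1.31 × 1.062 × 31.93 × 55.26 × 0.9372 × 0.9411 = 2165 m
   = 2.165 km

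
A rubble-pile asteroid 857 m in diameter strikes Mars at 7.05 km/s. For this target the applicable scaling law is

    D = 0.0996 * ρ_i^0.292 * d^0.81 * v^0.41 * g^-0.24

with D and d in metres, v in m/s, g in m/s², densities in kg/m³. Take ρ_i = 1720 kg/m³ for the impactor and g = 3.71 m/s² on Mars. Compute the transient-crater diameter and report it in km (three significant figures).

In SI units: v = 7050 m/s.
ρ_i^0.292 = 1720^0.292 = 8.806
d^0.81 = 857^0.81 = 237.5
v^0.41 = 7050^0.41 = 37.82
g^-0.24 = 3.71^-0.24 = 0.7300
D = 0.0996 × 8.806 × 237.5 × 37.82 × 0.7300 = 5751 m
   = 5.751 km

D ≈ 5.75 km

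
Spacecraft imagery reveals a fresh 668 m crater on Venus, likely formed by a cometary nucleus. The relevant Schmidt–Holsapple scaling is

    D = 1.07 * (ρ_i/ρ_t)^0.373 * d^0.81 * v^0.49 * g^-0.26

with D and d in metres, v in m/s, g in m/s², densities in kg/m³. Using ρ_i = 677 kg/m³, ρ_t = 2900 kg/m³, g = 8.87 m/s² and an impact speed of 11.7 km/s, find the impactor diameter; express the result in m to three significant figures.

d ≈ 38.5 m

Rearranging for d: d = [D / (1.07 · (677/2900)^0.373 · 11700^0.49 · 8.87^-0.26)]^(1/0.81).
(677/2900)^0.373 = 0.5812
11700^0.49 = 98.49
8.87^-0.26 = 0.5669
Denominator = 1.07 × 0.5812 × 98.49 × 0.5669 = 34.72
D / 34.72 = 668 / 34.72 = 19.24
d = 19.24^(1/0.81) = 19.24^1.2346 = 38.50 m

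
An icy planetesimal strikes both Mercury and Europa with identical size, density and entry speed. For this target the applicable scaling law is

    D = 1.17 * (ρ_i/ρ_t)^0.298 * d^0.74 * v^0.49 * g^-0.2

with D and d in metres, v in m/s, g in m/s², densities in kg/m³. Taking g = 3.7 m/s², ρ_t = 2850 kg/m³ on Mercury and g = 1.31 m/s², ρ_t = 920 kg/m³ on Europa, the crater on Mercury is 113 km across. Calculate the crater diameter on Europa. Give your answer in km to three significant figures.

The impactor-only factors (d, v, ρ_i) cancel in the ratio, leaving D_Europa/D_Mercury = (g_Europa/g_Mercury)^-0.2 · (ρ_t,Mercury/ρ_t,Europa)^0.298.
(1.31/3.7)^-0.2 = 0.3541^-0.2 = 1.231
(2850/920)^0.298 = 3.098^0.298 = 1.401
Ratio = 1.231 × 1.401 = 1.725
D_Europa = 1.725 × 113 km = 195 km

D ≈ 195 km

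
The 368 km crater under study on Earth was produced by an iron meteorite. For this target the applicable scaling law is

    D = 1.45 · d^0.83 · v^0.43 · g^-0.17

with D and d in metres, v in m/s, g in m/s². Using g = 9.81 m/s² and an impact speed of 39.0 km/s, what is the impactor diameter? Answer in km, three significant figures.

Rearranging for d: d = [D / (1.45 · 39000^0.43 · 9.81^-0.17)]^(1/0.83).
D = 368000 m.
39000^0.43 = 94.22
9.81^-0.17 = 0.6783
Denominator = 1.45 × 94.22 × 0.6783 = 92.67
D / 92.67 = 368000 / 92.67 = 3971
d = 3971^(1/0.83) = 3971^1.2048 = 21675 m

d ≈ 21.7 km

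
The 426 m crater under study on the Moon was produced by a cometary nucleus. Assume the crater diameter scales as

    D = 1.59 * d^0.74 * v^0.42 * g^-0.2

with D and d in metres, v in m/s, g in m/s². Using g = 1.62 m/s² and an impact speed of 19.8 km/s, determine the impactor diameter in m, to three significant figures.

d ≈ 7.93 m

Rearranging for d: d = [D / (1.59 · 19800^0.42 · 1.62^-0.2)]^(1/0.74).
19800^0.42 = 63.77
1.62^-0.2 = 0.9080
Denominator = 1.59 × 63.77 × 0.9080 = 92.07
D / 92.07 = 426 / 92.07 = 4.627
d = 4.627^(1/0.74) = 4.627^1.3514 = 7.927 m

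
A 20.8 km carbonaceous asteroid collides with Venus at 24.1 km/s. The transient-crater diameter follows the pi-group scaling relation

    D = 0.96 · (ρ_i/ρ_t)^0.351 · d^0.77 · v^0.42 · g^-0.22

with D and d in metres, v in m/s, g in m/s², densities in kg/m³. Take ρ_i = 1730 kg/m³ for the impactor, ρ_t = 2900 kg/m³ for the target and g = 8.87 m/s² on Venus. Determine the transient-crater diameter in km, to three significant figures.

D ≈ 72.5 km

In SI units: d = 20800 m, v = 24100 m/s.
(ρ_i/ρ_t)^0.351 = (1730/2900)^0.351 = 0.8342
d^0.77 = 20800^0.77 = 2113
v^0.42 = 24100^0.42 = 69.25
g^-0.22 = 8.87^-0.22 = 0.6187
D = 0.96 × 0.8342 × 2113 × 69.25 × 0.6187 = 72500 m
   = 72.50 km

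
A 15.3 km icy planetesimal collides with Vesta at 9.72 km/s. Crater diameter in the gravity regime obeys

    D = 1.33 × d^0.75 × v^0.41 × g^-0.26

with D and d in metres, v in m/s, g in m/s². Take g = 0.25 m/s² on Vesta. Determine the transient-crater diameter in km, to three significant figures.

In SI units: d = 15300 m, v = 9720 m/s.
d^0.75 = 15300^0.75 = 1376
v^0.41 = 9720^0.41 = 43.15
g^-0.26 = 0.25^-0.26 = 1.434
D = 1.33 × 1376 × 43.15 × 1.434 = 1.132 × 10^5 m
   = 113.2 km

D ≈ 113 km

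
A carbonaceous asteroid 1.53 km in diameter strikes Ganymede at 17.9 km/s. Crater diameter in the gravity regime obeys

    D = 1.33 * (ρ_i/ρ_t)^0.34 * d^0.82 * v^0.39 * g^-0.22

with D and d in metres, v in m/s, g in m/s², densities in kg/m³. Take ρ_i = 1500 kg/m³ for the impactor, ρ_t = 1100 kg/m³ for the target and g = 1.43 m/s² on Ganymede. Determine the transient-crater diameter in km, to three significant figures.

D ≈ 25.4 km

In SI units: d = 1530 m, v = 17900 m/s.
(ρ_i/ρ_t)^0.34 = (1500/1100)^0.34 = 1.111
d^0.82 = 1530^0.82 = 408.7
v^0.39 = 17900^0.39 = 45.56
g^-0.22 = 1.43^-0.22 = 0.9243
D = 1.33 × 1.111 × 408.7 × 45.56 × 0.9243 = 25431 m
   = 25.43 km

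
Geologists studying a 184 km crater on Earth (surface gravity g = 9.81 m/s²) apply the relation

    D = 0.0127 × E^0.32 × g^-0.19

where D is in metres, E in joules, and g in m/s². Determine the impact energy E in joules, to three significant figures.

E ≈ 9.27 × 10^22 J

Rearranging: E = [D / (0.0127 · g^-0.19)]^(1/0.32).
D = 184000 m.
g^-0.19 = 9.81^-0.19 = 0.6480
D / (0.0127 × 0.6480) = 184000 / (8.230 × 10^-3) = 2.236 × 10^7
E = (2.236 × 10^7)^3.125 = 9.270 × 10^22 J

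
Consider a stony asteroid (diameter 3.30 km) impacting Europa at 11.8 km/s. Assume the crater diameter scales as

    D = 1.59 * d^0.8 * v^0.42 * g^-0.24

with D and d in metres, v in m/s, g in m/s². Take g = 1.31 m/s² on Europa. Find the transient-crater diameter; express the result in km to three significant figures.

D ≈ 49.9 km

In SI units: d = 3300 m, v = 11800 m/s.
d^0.8 = 3300^0.8 = 652.8
v^0.42 = 11800^0.42 = 51.31
g^-0.24 = 1.31^-0.24 = 0.9372
D = 1.59 × 652.8 × 51.31 × 0.9372 = 49913 m
   = 49.91 km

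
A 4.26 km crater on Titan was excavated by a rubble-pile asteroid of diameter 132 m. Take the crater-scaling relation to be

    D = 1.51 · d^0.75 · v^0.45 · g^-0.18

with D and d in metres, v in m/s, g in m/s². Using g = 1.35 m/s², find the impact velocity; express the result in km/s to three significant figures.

Rearranging for v: v = [D / (1.51 · 132^0.75 · 1.35^-0.18)]^(1/0.45).
D = 4260 m.
132^0.75 = 38.94
1.35^-0.18 = 0.9474
Denominator = 1.51 × 38.94 × 0.9474 = 55.71
D / 55.71 = 4260 / 55.71 = 76.47
v = 76.47^(1/0.45) = 76.47^2.2222 = 15328 m/s

v ≈ 15.3 km/s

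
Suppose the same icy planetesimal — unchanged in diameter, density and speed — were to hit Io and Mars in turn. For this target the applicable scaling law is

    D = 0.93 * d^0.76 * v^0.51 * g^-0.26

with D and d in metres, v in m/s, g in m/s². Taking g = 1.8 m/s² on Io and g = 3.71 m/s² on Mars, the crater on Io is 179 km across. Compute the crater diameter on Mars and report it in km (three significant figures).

D ≈ 148 km

All impactor-dependent factors cancel in the ratio, leaving D_Mars/D_Io = (g_Mars/g_Io)^-0.26.
(3.71/1.8)^-0.26 = 2.061^-0.26 = 0.8286
D_Mars = 0.8286 × 179 km = 148 km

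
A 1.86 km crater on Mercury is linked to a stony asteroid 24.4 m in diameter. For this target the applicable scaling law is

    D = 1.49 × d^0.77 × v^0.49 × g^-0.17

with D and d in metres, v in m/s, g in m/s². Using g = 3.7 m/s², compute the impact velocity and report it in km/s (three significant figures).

v ≈ 21.7 km/s

Rearranging for v: v = [D / (1.49 · 24.4^0.77 · 3.7^-0.17)]^(1/0.49).
D = 1860 m.
24.4^0.77 = 11.70
3.7^-0.17 = 0.8006
Denominator = 1.49 × 11.70 × 0.8006 = 13.96
D / 13.96 = 1860 / 13.96 = 133.2
v = 133.2^(1/0.49) = 133.2^2.0408 = 21661 m/s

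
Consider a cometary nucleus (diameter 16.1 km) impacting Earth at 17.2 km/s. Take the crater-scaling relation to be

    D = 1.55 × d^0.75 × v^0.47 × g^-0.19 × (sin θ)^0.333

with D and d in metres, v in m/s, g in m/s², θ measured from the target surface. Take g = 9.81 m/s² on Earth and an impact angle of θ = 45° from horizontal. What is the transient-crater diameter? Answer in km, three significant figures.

In SI units: d = 16100 m, v = 17200 m/s.
d^0.75 = 16100^0.75 = 1429
v^0.47 = 17200^0.47 = 97.88
g^-0.19 = 9.81^-0.19 = 0.6480
(sin 45°)^0.333 = 0.7071^0.333 = 0.8910
D = 1.55 × 1429 × 97.88 × 0.6480 × 0.8910 = 1.252 × 10^5 m
   = 125.2 km

D ≈ 125 km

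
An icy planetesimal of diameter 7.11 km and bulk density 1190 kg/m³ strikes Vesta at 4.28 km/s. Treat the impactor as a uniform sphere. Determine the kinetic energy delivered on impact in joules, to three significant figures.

E ≈ 2.05 × 10^21 J

d = 7110 m; v = 4280 m/s.
Mass m = (π/6) ρ d³ = (π/6) × 1190 × (7110)³ = 2.240 × 10^14 kg
E = ½ m v² = 0.5 × 2.240 × 10^14 × (4280)² = 2.052 × 10^21 J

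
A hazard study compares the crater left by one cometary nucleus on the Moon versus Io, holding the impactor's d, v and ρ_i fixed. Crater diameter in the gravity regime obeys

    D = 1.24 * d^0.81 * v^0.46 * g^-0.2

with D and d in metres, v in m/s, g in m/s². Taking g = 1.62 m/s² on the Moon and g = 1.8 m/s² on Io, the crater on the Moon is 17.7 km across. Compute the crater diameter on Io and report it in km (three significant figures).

D ≈ 17.3 km

All impactor-dependent factors cancel in the ratio, leaving D_Io/D_Moon = (g_Io/g_Moon)^-0.2.
(1.8/1.62)^-0.2 = 1.111^-0.2 = 0.9792
D_Io = 0.9792 × 17.7 km = 17.3 km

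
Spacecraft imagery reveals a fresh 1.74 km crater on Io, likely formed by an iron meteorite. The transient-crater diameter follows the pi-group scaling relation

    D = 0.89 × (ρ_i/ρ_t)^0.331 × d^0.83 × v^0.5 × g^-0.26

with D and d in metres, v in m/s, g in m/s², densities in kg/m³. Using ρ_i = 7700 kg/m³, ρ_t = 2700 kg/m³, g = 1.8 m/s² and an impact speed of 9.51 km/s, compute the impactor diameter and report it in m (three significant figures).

Rearranging for d: d = [D / (0.89 · (7700/2700)^0.331 · 9510^0.5 · 1.8^-0.26)]^(1/0.83).
D = 1740 m.
(7700/2700)^0.331 = 1.415
9510^0.5 = 97.52
1.8^-0.26 = 0.8583
Denominator = 0.89 × 1.415 × 97.52 × 0.8583 = 105.4
D / 105.4 = 1740 / 105.4 = 16.51
d = 16.51^(1/0.83) = 16.51^1.2048 = 29.32 m

d ≈ 29.3 m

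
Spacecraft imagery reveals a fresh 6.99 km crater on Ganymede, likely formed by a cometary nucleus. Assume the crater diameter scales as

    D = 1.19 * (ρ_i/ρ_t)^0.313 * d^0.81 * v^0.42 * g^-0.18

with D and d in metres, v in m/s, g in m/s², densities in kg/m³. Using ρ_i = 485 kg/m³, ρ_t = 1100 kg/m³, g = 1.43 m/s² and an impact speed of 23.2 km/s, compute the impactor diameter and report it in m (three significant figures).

d ≈ 364 m

Rearranging for d: d = [D / (1.19 · (485/1100)^0.313 · 23200^0.42 · 1.43^-0.18)]^(1/0.81).
D = 6990 m.
(485/1100)^0.313 = 0.7739
23200^0.42 = 68.16
1.43^-0.18 = 0.9376
Denominator = 1.19 × 0.7739 × 68.16 × 0.9376 = 58.85
D / 58.85 = 6990 / 58.85 = 118.8
d = 118.8^(1/0.81) = 118.8^1.2346 = 364.4 m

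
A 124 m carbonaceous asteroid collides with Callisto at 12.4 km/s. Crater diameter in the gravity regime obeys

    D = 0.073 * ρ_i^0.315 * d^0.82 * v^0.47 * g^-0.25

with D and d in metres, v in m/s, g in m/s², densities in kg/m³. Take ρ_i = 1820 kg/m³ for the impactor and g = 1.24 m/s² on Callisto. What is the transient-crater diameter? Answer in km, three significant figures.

In SI units: v = 12400 m/s.
ρ_i^0.315 = 1820^0.315 = 10.64
d^0.82 = 124^0.82 = 52.07
v^0.47 = 12400^0.47 = 83.93
g^-0.25 = 1.24^-0.25 = 0.9476
D = 0.073 × 10.64 × 52.07 × 83.93 × 0.9476 = 3217 m
   = 3.217 km

D ≈ 3.22 km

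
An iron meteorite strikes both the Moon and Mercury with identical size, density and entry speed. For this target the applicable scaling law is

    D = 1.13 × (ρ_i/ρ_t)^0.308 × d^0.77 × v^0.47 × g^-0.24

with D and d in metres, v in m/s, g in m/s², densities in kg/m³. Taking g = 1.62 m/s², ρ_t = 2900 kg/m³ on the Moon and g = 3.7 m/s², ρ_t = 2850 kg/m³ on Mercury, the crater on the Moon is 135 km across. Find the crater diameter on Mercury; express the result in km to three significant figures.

D ≈ 111 km

The impactor-only factors (d, v, ρ_i) cancel in the ratio, leaving D_Mercury/D_Moon = (g_Mercury/g_Moon)^-0.24 · (ρ_t,Moon/ρ_t,Mercury)^0.308.
(3.7/1.62)^-0.24 = 2.284^-0.24 = 0.8202
(2900/2850)^0.308 = 1.018^0.308 = 1.006
Ratio = 0.8202 × 1.006 = 0.8251
D_Mercury = 0.8251 × 135 km = 111 km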